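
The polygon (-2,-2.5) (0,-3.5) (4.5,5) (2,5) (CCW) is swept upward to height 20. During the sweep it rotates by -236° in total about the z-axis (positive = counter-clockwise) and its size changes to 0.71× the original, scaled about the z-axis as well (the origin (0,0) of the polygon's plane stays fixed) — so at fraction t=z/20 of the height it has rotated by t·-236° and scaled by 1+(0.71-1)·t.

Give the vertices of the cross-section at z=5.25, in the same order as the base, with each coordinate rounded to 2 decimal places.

Cross-section at z=5.25: (-2.91,0.54) (-2.85,-1.52) (6.03,-1.50) (4.95,0.54)

t = z/height = 5.25/20 = 0.2625
s = 1 + (scale-1)·z/height = 1 + (0.71-1)·5.25/20 = 0.923875
θ = twist·z/height = -236°·5.25/20 = -61.9500° = -1.081231 rad
cos θ = 0.470242, sin θ = -0.882538 (intermediates below are computed at full precision and shown rounded to 5 d.p.)
v1: (-2,-2.5) → rotate → (-3.14683,0.58947) → ×s → (-2.90728,0.54460) → (-2.91,0.54)
v2: (0,-3.5) → rotate → (-3.08888,-1.64585) → ×s → (-2.85374,-1.52056) → (-2.85,-1.52)
v3: (4.5,5) → rotate → (6.52878,-1.62021) → ×s → (6.03177,-1.49687) → (6.03,-1.50)
v4: (2,5) → rotate → (5.35317,0.58613) → ×s → (4.94566,0.54151) → (4.95,0.54)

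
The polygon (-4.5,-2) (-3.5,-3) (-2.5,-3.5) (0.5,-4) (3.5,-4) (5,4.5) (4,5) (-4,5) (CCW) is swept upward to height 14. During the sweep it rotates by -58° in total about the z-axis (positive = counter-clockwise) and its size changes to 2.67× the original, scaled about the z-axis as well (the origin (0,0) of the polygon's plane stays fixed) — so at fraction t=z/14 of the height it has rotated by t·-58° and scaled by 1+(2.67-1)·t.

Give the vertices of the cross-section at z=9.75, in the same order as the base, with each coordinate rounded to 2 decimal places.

t = z/height = 9.75/14 = 0.696429
s = 1 + (scale-1)·z/height = 1 + (2.67-1)·9.75/14 = 2.163036
θ = twist·z/height = -58°·9.75/14 = -40.3929° = -0.704988 rad
cos θ = 0.761619, sin θ = -0.648025 (intermediates below are computed at full precision and shown rounded to 5 d.p.)
v1: (-4.5,-2) → rotate → (-4.72334,1.39287) → ×s → (-10.21674,3.01284) → (-10.22,3.01)
v2: (-3.5,-3) → rotate → (-4.60974,-0.01677) → ×s → (-9.97104,-0.03627) → (-9.97,-0.04)
v3: (-2.5,-3.5) → rotate → (-4.17214,-1.04560) → ×s → (-9.02448,-2.26168) → (-9.02,-2.26)
v4: (0.5,-4) → rotate → (-2.21129,-3.37049) → ×s → (-4.78310,-7.29049) → (-4.78,-7.29)
v5: (3.5,-4) → rotate → (0.07357,-5.31456) → ×s → (0.15913,-11.49559) → (0.16,-11.50)
v6: (5,4.5) → rotate → (6.72421,0.18716) → ×s → (14.54470,0.40484) → (14.54,0.40)
v7: (4,5) → rotate → (6.28660,1.21600) → ×s → (13.59814,2.63024) → (13.60,2.63)
v8: (-4,5) → rotate → (0.19365,6.40020) → ×s → (0.41887,13.84385) → (0.42,13.84)

Cross-section at z=9.75: (-10.22,3.01) (-9.97,-0.04) (-9.02,-2.26) (-4.78,-7.29) (0.16,-11.50) (14.54,0.40) (13.60,2.63) (0.42,13.84)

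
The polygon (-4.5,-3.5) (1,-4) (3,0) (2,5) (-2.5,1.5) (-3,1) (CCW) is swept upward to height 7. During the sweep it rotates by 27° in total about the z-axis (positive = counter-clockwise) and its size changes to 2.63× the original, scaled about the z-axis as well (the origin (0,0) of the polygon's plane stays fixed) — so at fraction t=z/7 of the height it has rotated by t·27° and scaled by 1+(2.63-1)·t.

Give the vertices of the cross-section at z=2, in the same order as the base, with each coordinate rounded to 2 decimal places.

t = z/height = 2/7 = 0.285714
s = 1 + (scale-1)·z/height = 1 + (2.63-1)·2/7 = 1.465714
θ = twist·z/height = 27°·2/7 = 7.7143° = 0.134640 rad
cos θ = 0.990950, sin θ = 0.134233 (intermediates below are computed at full precision and shown rounded to 5 d.p.)
v1: (-4.5,-3.5) → rotate → (-3.98946,-4.07237) → ×s → (-5.84740,-5.96894) → (-5.85,-5.97)
v2: (1,-4) → rotate → (1.52788,-3.82957) → ×s → (2.23944,-5.61305) → (2.24,-5.61)
v3: (3,0) → rotate → (2.97285,0.40270) → ×s → (4.35735,0.59024) → (4.36,0.59)
v4: (2,5) → rotate → (1.31073,5.22322) → ×s → (1.92116,7.65574) → (1.92,7.66)
v5: (-2.5,1.5) → rotate → (-2.67872,1.15084) → ×s → (-3.92624,1.68680) → (-3.93,1.69)
v6: (-3,1) → rotate → (-3.10708,0.58825) → ×s → (-4.55410,0.86221) → (-4.55,0.86)

Cross-section at z=2: (-5.85,-5.97) (2.24,-5.61) (4.36,0.59) (1.92,7.66) (-3.93,1.69) (-4.55,0.86)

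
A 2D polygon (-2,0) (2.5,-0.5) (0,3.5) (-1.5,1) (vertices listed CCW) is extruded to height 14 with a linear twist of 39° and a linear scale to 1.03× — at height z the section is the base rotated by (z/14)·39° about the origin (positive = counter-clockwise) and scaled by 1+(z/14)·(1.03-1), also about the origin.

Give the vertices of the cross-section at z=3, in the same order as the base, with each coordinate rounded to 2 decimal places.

Cross-section at z=3: (-1.99,-0.29) (2.56,-0.13) (-0.51,3.49) (-1.64,0.78)

t = z/height = 3/14 = 0.214286
s = 1 + (scale-1)·z/height = 1 + (1.03-1)·3/14 = 1.006429
θ = twist·z/height = 39°·3/14 = 8.3571° = 0.145860 rad
cos θ = 0.989381, sin θ = 0.145343 (intermediates below are computed at full precision and shown rounded to 5 d.p.)
v1: (-2,0) → rotate → (-1.97876,-0.29069) → ×s → (-1.99148,-0.29255) → (-1.99,-0.29)
v2: (2.5,-0.5) → rotate → (2.54612,-0.13133) → ×s → (2.56249,-0.13218) → (2.56,-0.13)
v3: (0,3.5) → rotate → (-0.50870,3.46283) → ×s → (-0.51197,3.48510) → (-0.51,3.49)
v4: (-1.5,1) → rotate → (-1.62942,0.77137) → ×s → (-1.63989,0.77633) → (-1.64,0.78)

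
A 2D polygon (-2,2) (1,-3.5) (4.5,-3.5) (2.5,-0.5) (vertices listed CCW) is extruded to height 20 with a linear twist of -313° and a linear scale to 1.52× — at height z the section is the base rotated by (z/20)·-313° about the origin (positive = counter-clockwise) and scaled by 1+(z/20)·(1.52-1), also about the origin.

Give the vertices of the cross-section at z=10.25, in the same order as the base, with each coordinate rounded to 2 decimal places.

t = z/height = 10.25/20 = 0.5125
s = 1 + (scale-1)·z/height = 1 + (1.52-1)·10.25/20 = 1.266500
θ = twist·z/height = -313°·10.25/20 = -160.4125° = -2.799726 rad
cos θ = -0.942131, sin θ = -0.335246 (intermediates below are computed at full precision and shown rounded to 5 d.p.)
v1: (-2,2) → rotate → (2.55475,-1.21377) → ×s → (3.23560,-1.53724) → (3.24,-1.54)
v2: (1,-3.5) → rotate → (-2.11549,2.96221) → ×s → (-2.67927,3.75164) → (-2.68,3.75)
v3: (4.5,-3.5) → rotate → (-5.41295,1.78885) → ×s → (-6.85550,2.26558) → (-6.86,2.27)
v4: (2.5,-0.5) → rotate → (-2.52295,-0.36705) → ×s → (-3.19532,-0.46487) → (-3.20,-0.46)

Cross-section at z=10.25: (3.24,-1.54) (-2.68,3.75) (-6.86,2.27) (-3.20,-0.46)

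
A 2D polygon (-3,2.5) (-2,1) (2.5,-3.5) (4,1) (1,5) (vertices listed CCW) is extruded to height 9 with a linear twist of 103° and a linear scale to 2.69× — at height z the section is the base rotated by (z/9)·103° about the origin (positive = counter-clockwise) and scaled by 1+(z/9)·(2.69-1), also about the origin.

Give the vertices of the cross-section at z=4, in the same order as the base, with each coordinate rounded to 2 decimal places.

t = z/height = 4/9 = 0.444444
s = 1 + (scale-1)·z/height = 1 + (2.69-1)·4/9 = 1.751111
θ = twist·z/height = 103°·4/9 = 45.7778° = 0.798973 rad
cos θ = 0.697443, sin θ = 0.716640 (intermediates below are computed at full precision and shown rounded to 5 d.p.)
v1: (-3,2.5) → rotate → (-3.88393,-0.40631) → ×s → (-6.80119,-0.71150) → (-6.80,-0.71)
v2: (-2,1) → rotate → (-2.11153,-0.73584) → ×s → (-3.69752,-1.28853) → (-3.70,-1.29)
v3: (2.5,-3.5) → rotate → (4.25185,-0.64945) → ×s → (7.44546,-1.13726) → (7.45,-1.14)
v4: (4,1) → rotate → (2.07313,3.56400) → ×s → (3.63028,6.24097) → (3.63,6.24)
v5: (1,5) → rotate → (-2.88576,4.20386) → ×s → (-5.05328,7.36142) → (-5.05,7.36)

Cross-section at z=4: (-6.80,-0.71) (-3.70,-1.29) (7.45,-1.14) (3.63,6.24) (-5.05,7.36)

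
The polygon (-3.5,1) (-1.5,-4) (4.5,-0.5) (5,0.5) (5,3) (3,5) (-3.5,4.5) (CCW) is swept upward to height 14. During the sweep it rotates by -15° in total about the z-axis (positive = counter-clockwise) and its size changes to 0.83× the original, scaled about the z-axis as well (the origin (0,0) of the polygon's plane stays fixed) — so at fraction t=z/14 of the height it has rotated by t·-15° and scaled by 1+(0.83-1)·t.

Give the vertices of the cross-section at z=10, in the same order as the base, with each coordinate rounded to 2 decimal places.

Cross-section at z=10: (-2.86,1.43) (-1.95,-3.21) (3.80,-1.17) (4.40,-0.39) (4.81,1.77) (3.41,3.83) (-2.29,4.46)

t = z/height = 10/14 = 0.714286
s = 1 + (scale-1)·z/height = 1 + (0.83-1)·10/14 = 0.878571
θ = twist·z/height = -15°·10/14 = -10.7143° = -0.187000 rad
cos θ = 0.982566, sin θ = -0.185912 (intermediates below are computed at full precision and shown rounded to 5 d.p.)
v1: (-3.5,1) → rotate → (-3.25307,1.63326) → ×s → (-2.85806,1.43493) → (-2.86,1.43)
v2: (-1.5,-4) → rotate → (-2.21750,-3.65140) → ×s → (-1.94823,-3.20801) → (-1.95,-3.21)
v3: (4.5,-0.5) → rotate → (4.32859,-1.32789) → ×s → (3.80298,-1.16664) → (3.80,-1.17)
v4: (5,0.5) → rotate → (5.00579,-0.43827) → ×s → (4.39794,-0.38506) → (4.40,-0.39)
v5: (5,3) → rotate → (5.47057,2.01814) → ×s → (4.80628,1.77308) → (4.81,1.77)
v6: (3,5) → rotate → (3.87726,4.35510) → ×s → (3.40645,3.82626) → (3.41,3.83)
v7: (-3.5,4.5) → rotate → (-2.60238,5.07224) → ×s → (-2.28638,4.45632) → (-2.29,4.46)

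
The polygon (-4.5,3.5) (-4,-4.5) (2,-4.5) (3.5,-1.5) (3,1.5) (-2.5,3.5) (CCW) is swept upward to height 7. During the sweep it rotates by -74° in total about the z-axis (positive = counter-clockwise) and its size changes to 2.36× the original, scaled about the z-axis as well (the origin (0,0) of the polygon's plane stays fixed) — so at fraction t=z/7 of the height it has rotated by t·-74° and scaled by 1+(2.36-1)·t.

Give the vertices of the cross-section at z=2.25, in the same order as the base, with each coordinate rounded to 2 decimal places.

Cross-section at z=2.25: (-3.89,7.21) (-7.87,-3.60) (0.02,-7.08) (3.73,-4.00) (4.81,0.23) (-1.26,6.05)

t = z/height = 2.25/7 = 0.321429
s = 1 + (scale-1)·z/height = 1 + (2.36-1)·2.25/7 = 1.437143
θ = twist·z/height = -74°·2.25/7 = -23.7857° = -0.415139 rad
cos θ = 0.915060, sin θ = -0.403317 (intermediates below are computed at full precision and shown rounded to 5 d.p.)
v1: (-4.5,3.5) → rotate → (-2.70616,5.01764) → ×s → (-3.88914,7.21106) → (-3.89,7.21)
v2: (-4,-4.5) → rotate → (-5.47517,-2.50450) → ×s → (-7.86860,-3.59933) → (-7.87,-3.60)
v3: (2,-4.5) → rotate → (0.01519,-4.92441) → ×s → (0.02183,-7.07707) → (0.02,-7.08)
v4: (3.5,-1.5) → rotate → (2.59774,-2.78420) → ×s → (3.73332,-4.00129) → (3.73,-4.00)
v5: (3,1.5) → rotate → (3.35016,0.16264) → ×s → (4.81465,0.23374) → (4.81,0.23)
v6: (-2.5,3.5) → rotate → (-0.87604,4.21100) → ×s → (-1.25900,6.05181) → (-1.26,6.05)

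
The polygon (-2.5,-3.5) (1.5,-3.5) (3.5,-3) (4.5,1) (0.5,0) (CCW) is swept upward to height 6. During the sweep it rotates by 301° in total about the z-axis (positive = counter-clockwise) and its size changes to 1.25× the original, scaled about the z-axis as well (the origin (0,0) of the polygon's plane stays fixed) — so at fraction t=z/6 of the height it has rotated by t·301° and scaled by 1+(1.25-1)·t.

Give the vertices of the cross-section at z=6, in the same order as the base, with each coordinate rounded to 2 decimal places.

t = z/height = 6/6 = 1
s = 1 + (scale-1)·z/height = 1 + (1.25-1)·6/6 = 1.250000
θ = twist·z/height = 301°·6/6 = 301.0000° = 5.253441 rad
cos θ = 0.515038, sin θ = -0.857167 (intermediates below are computed at full precision and shown rounded to 5 d.p.)
v1: (-2.5,-3.5) → rotate → (-4.28768,0.34028) → ×s → (-5.35960,0.42536) → (-5.36,0.43)
v2: (1.5,-3.5) → rotate → (-2.22753,-3.08838) → ×s → (-2.78441,-3.86048) → (-2.78,-3.86)
v3: (3.5,-3) → rotate → (-0.76887,-4.54520) → ×s → (-0.96109,-5.68150) → (-0.96,-5.68)
v4: (4.5,1) → rotate → (3.17484,-3.34221) → ×s → (3.96855,-4.17777) → (3.97,-4.18)
v5: (0.5,0) → rotate → (0.25752,-0.42858) → ×s → (0.32190,-0.53573) → (0.32,-0.54)

Cross-section at z=6: (-5.36,0.43) (-2.78,-3.86) (-0.96,-5.68) (3.97,-4.18) (0.32,-0.54)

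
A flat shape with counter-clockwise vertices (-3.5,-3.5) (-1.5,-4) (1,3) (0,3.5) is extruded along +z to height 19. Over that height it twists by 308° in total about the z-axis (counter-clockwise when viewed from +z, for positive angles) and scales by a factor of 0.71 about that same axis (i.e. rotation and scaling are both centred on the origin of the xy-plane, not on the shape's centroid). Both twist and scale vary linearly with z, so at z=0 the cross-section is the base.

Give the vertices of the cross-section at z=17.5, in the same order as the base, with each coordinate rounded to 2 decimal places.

t = z/height = 17.5/19 = 0.921053
s = 1 + (scale-1)·z/height = 1 + (0.71-1)·17.5/19 = 0.732895
θ = twist·z/height = 308°·17.5/19 = 283.6842° = 4.951224 rad
cos θ = 0.236570, sin θ = -0.971614 (intermediates below are computed at full precision and shown rounded to 5 d.p.)
v1: (-3.5,-3.5) → rotate → (-4.22865,2.57265) → ×s → (-3.09915,1.88548) → (-3.10,1.89)
v2: (-1.5,-4) → rotate → (-4.24131,0.51114) → ×s → (-3.10844,0.37461) → (-3.11,0.37)
v3: (1,3) → rotate → (3.15141,-0.26190) → ×s → (2.30965,-0.19195) → (2.31,-0.19)
v4: (0,3.5) → rotate → (3.40065,0.82800) → ×s → (2.49232,0.60683) → (2.49,0.61)

Cross-section at z=17.5: (-3.10,1.89) (-3.11,0.37) (2.31,-0.19) (2.49,0.61)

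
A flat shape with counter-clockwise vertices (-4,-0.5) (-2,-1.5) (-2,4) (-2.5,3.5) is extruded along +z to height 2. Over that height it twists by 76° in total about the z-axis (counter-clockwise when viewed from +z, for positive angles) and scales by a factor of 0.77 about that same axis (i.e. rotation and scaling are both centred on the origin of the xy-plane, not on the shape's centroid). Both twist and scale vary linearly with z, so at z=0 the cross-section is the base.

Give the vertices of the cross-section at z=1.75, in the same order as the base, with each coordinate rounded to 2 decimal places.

t = z/height = 1.75/2 = 0.875
s = 1 + (scale-1)·z/height = 1 + (0.77-1)·1.75/2 = 0.798750
θ = twist·z/height = 76°·1.75/2 = 66.5000° = 1.160644 rad
cos θ = 0.398749, sin θ = 0.917060 (intermediates below are computed at full precision and shown rounded to 5 d.p.)
v1: (-4,-0.5) → rotate → (-1.13647,-3.86761) → ×s → (-0.90775,-3.08926) → (-0.91,-3.09)
v2: (-2,-1.5) → rotate → (0.57809,-2.43224) → ×s → (0.46175,-1.94275) → (0.46,-1.94)
v3: (-2,4) → rotate → (-4.46574,-0.23912) → ×s → (-3.56701,-0.19100) → (-3.57,-0.19)
v4: (-2.5,3.5) → rotate → (-4.20658,-0.89703) → ×s → (-3.36001,-0.71650) → (-3.36,-0.72)

Cross-section at z=1.75: (-0.91,-3.09) (0.46,-1.94) (-3.57,-0.19) (-3.36,-0.72)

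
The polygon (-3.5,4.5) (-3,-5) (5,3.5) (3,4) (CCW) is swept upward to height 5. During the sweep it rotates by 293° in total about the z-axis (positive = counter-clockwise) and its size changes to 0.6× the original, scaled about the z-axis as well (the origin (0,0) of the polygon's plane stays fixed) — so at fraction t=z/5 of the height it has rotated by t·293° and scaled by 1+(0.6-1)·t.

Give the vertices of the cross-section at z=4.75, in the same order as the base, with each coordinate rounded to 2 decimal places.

Cross-section at z=4.75: (2.45,2.55) (-3.34,1.39) (2.60,-2.75) (2.72,-1.48)

t = z/height = 4.75/5 = 0.95
s = 1 + (scale-1)·z/height = 1 + (0.6-1)·4.75/5 = 0.620000
θ = twist·z/height = 293°·4.75/5 = 278.3500° = 4.858124 rad
cos θ = 0.145220, sin θ = -0.989399 (intermediates below are computed at full precision and shown rounded to 5 d.p.)
v1: (-3.5,4.5) → rotate → (3.94403,4.11639) → ×s → (2.44530,2.55216) → (2.45,2.55)
v2: (-3,-5) → rotate → (-5.38266,2.24210) → ×s → (-3.33725,1.39010) → (-3.34,1.39)
v3: (5,3.5) → rotate → (4.18900,-4.43873) → ×s → (2.59718,-2.75201) → (2.60,-2.75)
v4: (3,4) → rotate → (4.39326,-2.38732) → ×s → (2.72382,-1.48014) → (2.72,-1.48)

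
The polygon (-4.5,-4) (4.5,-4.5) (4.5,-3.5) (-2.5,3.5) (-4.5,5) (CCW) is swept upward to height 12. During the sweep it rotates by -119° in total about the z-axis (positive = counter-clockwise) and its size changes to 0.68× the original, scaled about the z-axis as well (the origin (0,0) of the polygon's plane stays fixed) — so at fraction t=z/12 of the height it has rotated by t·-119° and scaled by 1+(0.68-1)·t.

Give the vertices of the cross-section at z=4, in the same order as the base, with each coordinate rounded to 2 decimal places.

Cross-section at z=4: (-5.38,-0.18) (0.53,-5.66) (1.10,-4.97) (0.28,3.83) (-0.24,6.00)

t = z/height = 4/12 = 0.333333
s = 1 + (scale-1)·z/height = 1 + (0.68-1)·4/12 = 0.893333
θ = twist·z/height = -119°·4/12 = -39.6667° = -0.692314 rad
cos θ = 0.769771, sin θ = -0.638320 (intermediates below are computed at full precision and shown rounded to 5 d.p.)
v1: (-4.5,-4) → rotate → (-6.01725,-0.20664) → ×s → (-5.37541,-0.18460) → (-5.38,-0.18)
v2: (4.5,-4.5) → rotate → (0.59153,-6.33641) → ×s → (0.52843,-5.66053) → (0.53,-5.66)
v3: (4.5,-3.5) → rotate → (1.22985,-5.56664) → ×s → (1.09867,-4.97286) → (1.10,-4.97)
v4: (-2.5,3.5) → rotate → (0.30969,4.29000) → ×s → (0.27666,3.83240) → (0.28,3.83)
v5: (-4.5,5) → rotate → (-0.27237,6.72130) → ×s → (-0.24332,6.00436) → (-0.24,6.00)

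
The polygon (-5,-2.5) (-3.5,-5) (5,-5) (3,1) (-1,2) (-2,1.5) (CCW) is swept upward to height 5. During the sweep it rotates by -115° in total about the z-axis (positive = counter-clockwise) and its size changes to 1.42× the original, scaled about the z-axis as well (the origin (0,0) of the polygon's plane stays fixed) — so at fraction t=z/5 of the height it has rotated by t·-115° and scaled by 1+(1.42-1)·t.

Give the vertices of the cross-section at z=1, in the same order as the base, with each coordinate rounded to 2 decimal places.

Cross-section at z=1: (-6.05,-0.38) (-5.61,-3.51) (2.87,-7.11) (3.42,-0.27) (-0.15,2.42) (-1.36,2.34)

t = z/height = 1/5 = 0.2
s = 1 + (scale-1)·z/height = 1 + (1.42-1)·1/5 = 1.084000
θ = twist·z/height = -115°·1/5 = -23.0000° = -0.401426 rad
cos θ = 0.920505, sin θ = -0.390731 (intermediates below are computed at full precision and shown rounded to 5 d.p.)
v1: (-5,-2.5) → rotate → (-5.57935,-0.34761) → ×s → (-6.04802,-0.37681) → (-6.05,-0.38)
v2: (-3.5,-5) → rotate → (-5.17542,-3.23497) → ×s → (-5.61016,-3.50670) → (-5.61,-3.51)
v3: (5,-5) → rotate → (2.64887,-6.55618) → ×s → (2.87137,-7.10690) → (2.87,-7.11)
v4: (3,1) → rotate → (3.15225,-0.25169) → ×s → (3.41703,-0.27283) → (3.42,-0.27)
v5: (-1,2) → rotate → (-0.13904,2.23174) → ×s → (-0.15072,2.41921) → (-0.15,2.42)
v6: (-2,1.5) → rotate → (-1.25491,2.16222) → ×s → (-1.36033,2.34385) → (-1.36,2.34)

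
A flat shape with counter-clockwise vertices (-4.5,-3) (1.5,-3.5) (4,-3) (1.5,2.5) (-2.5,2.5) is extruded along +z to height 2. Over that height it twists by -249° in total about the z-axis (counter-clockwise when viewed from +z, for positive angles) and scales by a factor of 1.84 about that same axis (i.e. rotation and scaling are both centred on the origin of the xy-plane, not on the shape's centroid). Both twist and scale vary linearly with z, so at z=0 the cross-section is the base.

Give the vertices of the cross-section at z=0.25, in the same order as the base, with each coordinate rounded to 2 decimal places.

Cross-section at z=0.25: (-5.97,-0.27) (-0.58,-4.17) (2.07,-5.12) (2.85,1.51) (-0.94,3.79)

t = z/height = 0.25/2 = 0.125
s = 1 + (scale-1)·z/height = 1 + (1.84-1)·0.25/2 = 1.105000
θ = twist·z/height = -249°·0.25/2 = -31.1250° = -0.543234 rad
cos θ = 0.856042, sin θ = -0.516907 (intermediates below are computed at full precision and shown rounded to 5 d.p.)
v1: (-4.5,-3) → rotate → (-5.40291,-0.24204) → ×s → (-5.97021,-0.26746) → (-5.97,-0.27)
v2: (1.5,-3.5) → rotate → (-0.52511,-3.77151) → ×s → (-0.58025,-4.16751) → (-0.58,-4.17)
v3: (4,-3) → rotate → (1.87345,-4.63575) → ×s → (2.07016,-5.12251) → (2.07,-5.12)
v4: (1.5,2.5) → rotate → (2.57633,1.36474) → ×s → (2.84684,1.50804) → (2.85,1.51)
v5: (-2.5,2.5) → rotate → (-0.84784,3.43237) → ×s → (-0.93686,3.79277) → (-0.94,3.79)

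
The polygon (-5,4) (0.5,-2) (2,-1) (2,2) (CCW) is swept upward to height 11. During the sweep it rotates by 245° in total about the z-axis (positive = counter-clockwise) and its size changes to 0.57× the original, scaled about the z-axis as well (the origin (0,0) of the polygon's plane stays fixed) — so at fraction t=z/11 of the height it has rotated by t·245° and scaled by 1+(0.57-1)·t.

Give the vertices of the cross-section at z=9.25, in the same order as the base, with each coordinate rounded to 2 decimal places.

Cross-section at z=9.25: (3.99,-0.89) (-0.85,1.01) (-1.43,0.01) (-0.59,-1.71)

t = z/height = 9.25/11 = 0.840909
s = 1 + (scale-1)·z/height = 1 + (0.57-1)·9.25/11 = 0.638409
θ = twist·z/height = 245°·9.25/11 = 206.0227° = 3.595775 rad
cos θ = -0.898620, sin θ = -0.438728 (intermediates below are computed at full precision and shown rounded to 5 d.p.)
v1: (-5,4) → rotate → (6.24801,-1.40084) → ×s → (3.98879,-0.89431) → (3.99,-0.89)
v2: (0.5,-2) → rotate → (-1.32677,1.57788) → ×s → (-0.84702,1.00733) → (-0.85,1.01)
v3: (2,-1) → rotate → (-2.23597,0.02116) → ×s → (-1.42746,0.01351) → (-1.43,0.01)
v4: (2,2) → rotate → (-0.91978,-2.67470) → ×s → (-0.58720,-1.70755) → (-0.59,-1.71)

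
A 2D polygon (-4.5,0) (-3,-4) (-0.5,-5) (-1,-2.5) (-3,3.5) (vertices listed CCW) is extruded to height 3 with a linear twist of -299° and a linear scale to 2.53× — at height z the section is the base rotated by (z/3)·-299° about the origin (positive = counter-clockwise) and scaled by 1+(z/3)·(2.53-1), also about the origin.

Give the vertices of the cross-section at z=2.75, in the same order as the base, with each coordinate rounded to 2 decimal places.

Cross-section at z=2.75: (-0.77,-10.78) (9.07,-7.87) (11.90,-2.05) (5.82,-2.82) (-8.90,-6.59)

t = z/height = 2.75/3 = 0.916667
s = 1 + (scale-1)·z/height = 1 + (2.53-1)·2.75/3 = 2.402500
θ = twist·z/height = -299°·2.75/3 = -274.0833° = -4.783657 rad
cos θ = 0.071207, sin θ = 0.997462 (intermediates below are computed at full precision and shown rounded to 5 d.p.)
v1: (-4.5,0) → rotate → (-0.32043,-4.48858) → ×s → (-0.76984,-10.78381) → (-0.77,-10.78)
v2: (-3,-4) → rotate → (3.77622,-3.27721) → ×s → (9.07238,-7.87351) → (9.07,-7.87)
v3: (-0.5,-5) → rotate → (4.95170,-0.85477) → ×s → (11.89647,-2.05358) → (11.90,-2.05)
v4: (-1,-2.5) → rotate → (2.42245,-1.17548) → ×s → (5.81993,-2.82409) → (5.82,-2.82)
v5: (-3,3.5) → rotate → (-3.70474,-2.74316) → ×s → (-8.90063,-6.59044) → (-8.90,-6.59)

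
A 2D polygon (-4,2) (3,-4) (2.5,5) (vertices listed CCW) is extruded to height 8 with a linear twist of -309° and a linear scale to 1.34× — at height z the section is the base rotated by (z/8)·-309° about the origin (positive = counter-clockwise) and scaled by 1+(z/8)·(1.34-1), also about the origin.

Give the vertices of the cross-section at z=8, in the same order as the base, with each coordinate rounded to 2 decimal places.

t = z/height = 8/8 = 1
s = 1 + (scale-1)·z/height = 1 + (1.34-1)·8/8 = 1.340000
θ = twist·z/height = -309°·8/8 = -309.0000° = -5.393067 rad
cos θ = 0.629320, sin θ = 0.777146 (intermediates below are computed at full precision and shown rounded to 5 d.p.)
v1: (-4,2) → rotate → (-4.07157,-1.84994) → ×s → (-5.45591,-2.47892) → (-5.46,-2.48)
v2: (3,-4) → rotate → (4.99655,-0.18584) → ×s → (6.69537,-0.24903) → (6.70,-0.25)
v3: (2.5,5) → rotate → (-2.31243,5.08947) → ×s → (-3.09865,6.81989) → (-3.10,6.82)

Cross-section at z=8: (-5.46,-2.48) (6.70,-0.25) (-3.10,6.82)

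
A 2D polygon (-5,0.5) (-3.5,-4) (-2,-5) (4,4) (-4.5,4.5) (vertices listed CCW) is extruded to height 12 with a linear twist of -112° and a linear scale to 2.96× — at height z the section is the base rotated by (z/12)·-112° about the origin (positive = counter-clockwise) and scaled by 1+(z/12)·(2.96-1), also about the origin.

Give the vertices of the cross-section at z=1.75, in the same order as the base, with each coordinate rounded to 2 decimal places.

t = z/height = 1.75/12 = 0.145833
s = 1 + (scale-1)·z/height = 1 + (2.96-1)·1.75/12 = 1.285833
θ = twist·z/height = -112°·1.75/12 = -16.3333° = -0.285070 rad
cos θ = 0.959642, sin θ = -0.281225 (intermediates below are computed at full precision and shown rounded to 5 d.p.)
v1: (-5,0.5) → rotate → (-4.65760,1.88595) → ×s → (-5.98889,2.42501) → (-5.99,2.43)
v2: (-3.5,-4) → rotate → (-4.48365,-2.85428) → ×s → (-5.76522,-3.67013) → (-5.77,-3.67)
v3: (-2,-5) → rotate → (-3.32541,-4.23576) → ×s → (-4.27592,-5.44648) → (-4.28,-5.45)
v4: (4,4) → rotate → (4.96347,2.71367) → ×s → (6.38219,3.48932) → (6.38,3.49)
v5: (-4.5,4.5) → rotate → (-3.05288,5.58390) → ×s → (-3.92549,7.17997) → (-3.93,7.18)

Cross-section at z=1.75: (-5.99,2.43) (-5.77,-3.67) (-4.28,-5.45) (6.38,3.49) (-3.93,7.18)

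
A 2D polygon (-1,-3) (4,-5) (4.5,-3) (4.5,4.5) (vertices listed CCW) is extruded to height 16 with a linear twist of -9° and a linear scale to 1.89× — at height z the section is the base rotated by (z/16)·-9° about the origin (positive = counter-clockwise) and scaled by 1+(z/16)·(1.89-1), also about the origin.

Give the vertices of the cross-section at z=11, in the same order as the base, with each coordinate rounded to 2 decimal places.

Cross-section at z=11: (-2.12,-4.63) (5.54,-8.71) (6.69,-5.59) (7.99,6.43)

t = z/height = 11/16 = 0.6875
s = 1 + (scale-1)·z/height = 1 + (1.89-1)·11/16 = 1.611875
θ = twist·z/height = -9°·11/16 = -6.1875° = -0.107992 rad
cos θ = 0.994175, sin θ = -0.107782 (intermediates below are computed at full precision and shown rounded to 5 d.p.)
v1: (-1,-3) → rotate → (-1.31752,-2.87474) → ×s → (-2.12368,-4.63372) → (-2.12,-4.63)
v2: (4,-5) → rotate → (3.43779,-5.40200) → ×s → (5.54128,-8.70735) → (5.54,-8.71)
v3: (4.5,-3) → rotate → (4.15044,-3.46754) → ×s → (6.68999,-5.58925) → (6.69,-5.59)
v4: (4.5,4.5) → rotate → (4.95881,3.98876) → ×s → (7.99298,6.42939) → (7.99,6.43)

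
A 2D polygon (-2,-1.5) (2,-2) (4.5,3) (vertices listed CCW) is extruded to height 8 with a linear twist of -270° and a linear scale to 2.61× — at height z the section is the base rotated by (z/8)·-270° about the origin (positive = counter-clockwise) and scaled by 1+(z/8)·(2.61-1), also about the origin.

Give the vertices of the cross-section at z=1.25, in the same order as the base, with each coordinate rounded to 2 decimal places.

Cross-section at z=1.25: (-3.12,0.29) (0.17,-3.54) (6.69,-1.00)

t = z/height = 1.25/8 = 0.15625
s = 1 + (scale-1)·z/height = 1 + (2.61-1)·1.25/8 = 1.251563
θ = twist·z/height = -270°·1.25/8 = -42.1875° = -0.736311 rad
cos θ = 0.740951, sin θ = -0.671559 (intermediates below are computed at full precision and shown rounded to 5 d.p.)
v1: (-2,-1.5) → rotate → (-2.48924,0.23169) → ×s → (-3.11544,0.28998) → (-3.12,0.29)
v2: (2,-2) → rotate → (0.13878,-2.82502) → ×s → (0.17370,-3.53569) → (0.17,-3.54)
v3: (4.5,3) → rotate → (5.34896,-0.79916) → ×s → (6.69455,-1.00020) → (6.69,-1.00)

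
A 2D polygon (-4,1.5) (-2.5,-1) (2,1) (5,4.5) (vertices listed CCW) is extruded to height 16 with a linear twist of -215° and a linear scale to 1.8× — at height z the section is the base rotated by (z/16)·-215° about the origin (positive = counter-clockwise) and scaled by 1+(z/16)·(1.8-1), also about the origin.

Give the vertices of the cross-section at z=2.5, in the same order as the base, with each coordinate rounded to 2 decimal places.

Cross-section at z=2.5: (-2.81,3.90) (-2.97,0.62) (2.50,-0.31) (7.49,1.10)

t = z/height = 2.5/16 = 0.15625
s = 1 + (scale-1)·z/height = 1 + (1.8-1)·2.5/16 = 1.125000
θ = twist·z/height = -215°·2.5/16 = -33.5938° = -0.586322 rad
cos θ = 0.832982, sin θ = -0.553301 (intermediates below are computed at full precision and shown rounded to 5 d.p.)
v1: (-4,1.5) → rotate → (-2.50198,3.46268) → ×s → (-2.81472,3.89551) → (-2.81,3.90)
v2: (-2.5,-1) → rotate → (-2.63575,0.55027) → ×s → (-2.96522,0.61905) → (-2.97,0.62)
v3: (2,1) → rotate → (2.21926,-0.27362) → ×s → (2.49667,-0.30782) → (2.50,-0.31)
v4: (5,4.5) → rotate → (6.65476,0.98191) → ×s → (7.48661,1.10465) → (7.49,1.10)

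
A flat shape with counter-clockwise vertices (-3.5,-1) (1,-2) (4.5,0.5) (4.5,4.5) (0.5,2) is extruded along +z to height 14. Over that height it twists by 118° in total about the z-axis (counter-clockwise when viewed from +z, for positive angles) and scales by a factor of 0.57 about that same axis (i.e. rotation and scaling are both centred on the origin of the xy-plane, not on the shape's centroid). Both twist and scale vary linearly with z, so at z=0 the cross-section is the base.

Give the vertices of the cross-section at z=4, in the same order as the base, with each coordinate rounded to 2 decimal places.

Cross-section at z=4: (-2.07,-2.43) (1.70,-0.97) (3.04,2.56) (1.09,5.47) (-0.61,1.70)

t = z/height = 4/14 = 0.285714
s = 1 + (scale-1)·z/height = 1 + (0.57-1)·4/14 = 0.877143
θ = twist·z/height = 118°·4/14 = 33.7143° = 0.588425 rad
cos θ = 0.831816, sin θ = 0.555052 (intermediates below are computed at full precision and shown rounded to 5 d.p.)
v1: (-3.5,-1) → rotate → (-2.35630,-2.77450) → ×s → (-2.06681,-2.43363) → (-2.07,-2.43)
v2: (1,-2) → rotate → (1.94192,-1.10858) → ×s → (1.70334,-0.97238) → (1.70,-0.97)
v3: (4.5,0.5) → rotate → (3.46564,2.91364) → ×s → (3.03987,2.55568) → (3.04,2.56)
v4: (4.5,4.5) → rotate → (1.24544,6.24090) → ×s → (1.09243,5.47416) → (1.09,5.47)
v5: (0.5,2) → rotate → (-0.69420,1.94116) → ×s → (-0.60891,1.70267) → (-0.61,1.70)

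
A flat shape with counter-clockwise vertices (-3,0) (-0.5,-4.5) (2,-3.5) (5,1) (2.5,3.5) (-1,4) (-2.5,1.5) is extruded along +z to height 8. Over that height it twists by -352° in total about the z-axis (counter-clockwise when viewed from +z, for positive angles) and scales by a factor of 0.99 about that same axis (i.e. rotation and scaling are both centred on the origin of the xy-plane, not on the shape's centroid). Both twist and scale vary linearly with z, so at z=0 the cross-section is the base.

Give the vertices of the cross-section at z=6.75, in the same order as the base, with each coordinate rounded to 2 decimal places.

Cross-section at z=6.75: (-1.35,-2.65) (3.75,-2.47) (3.99,0.19) (1.37,4.87) (-1.97,3.78) (-3.98,0.92) (-2.45,-1.53)

t = z/height = 6.75/8 = 0.84375
s = 1 + (scale-1)·z/height = 1 + (0.99-1)·6.75/8 = 0.991563
θ = twist·z/height = -352°·6.75/8 = -297.0000° = -5.183628 rad
cos θ = 0.453990, sin θ = 0.891007 (intermediates below are computed at full precision and shown rounded to 5 d.p.)
v1: (-3,0) → rotate → (-1.36197,-2.67302) → ×s → (-1.35048,-2.65047) → (-1.35,-2.65)
v2: (-0.5,-4.5) → rotate → (3.78253,-2.48846) → ×s → (3.75062,-2.46746) → (3.75,-2.47)
v3: (2,-3.5) → rotate → (4.02650,0.19305) → ×s → (3.99253,0.19142) → (3.99,0.19)
v4: (5,1) → rotate → (1.37895,4.90902) → ×s → (1.36731,4.86760) → (1.37,4.87)
v5: (2.5,3.5) → rotate → (-1.98355,3.81648) → ×s → (-1.96681,3.78428) → (-1.97,3.78)
v6: (-1,4) → rotate → (-4.01802,0.92496) → ×s → (-3.98411,0.91715) → (-3.98,0.92)
v7: (-2.5,1.5) → rotate → (-2.47149,-1.54653) → ×s → (-2.45063,-1.53348) → (-2.45,-1.53)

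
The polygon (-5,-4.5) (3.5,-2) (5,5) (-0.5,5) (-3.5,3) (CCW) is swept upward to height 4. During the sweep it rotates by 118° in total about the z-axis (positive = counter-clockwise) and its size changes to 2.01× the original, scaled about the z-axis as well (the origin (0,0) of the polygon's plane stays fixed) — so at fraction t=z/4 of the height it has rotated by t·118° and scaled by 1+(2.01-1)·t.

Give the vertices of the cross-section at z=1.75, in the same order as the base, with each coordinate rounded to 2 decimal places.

t = z/height = 1.75/4 = 0.4375
s = 1 + (scale-1)·z/height = 1 + (2.01-1)·1.75/4 = 1.441875
θ = twist·z/height = 118°·1.75/4 = 51.6250° = 0.901026 rad
cos θ = 0.620806, sin θ = 0.783964 (intermediates below are computed at full precision and shown rounded to 5 d.p.)
v1: (-5,-4.5) → rotate → (0.42381,-6.71345) → ×s → (0.61108,-9.67995) → (0.61,-9.68)
v2: (3.5,-2) → rotate → (3.74075,1.50226) → ×s → (5.39369,2.16608) → (5.39,2.17)
v3: (5,5) → rotate → (-0.81579,7.02385) → ×s → (-1.17627,10.12752) → (-1.18,10.13)
v4: (-0.5,5) → rotate → (-4.23022,2.71205) → ×s → (-6.09946,3.91043) → (-6.10,3.91)
v5: (-3.5,3) → rotate → (-4.52471,-0.88146) → ×s → (-6.52407,-1.27095) → (-6.52,-1.27)

Cross-section at z=1.75: (0.61,-9.68) (5.39,2.17) (-1.18,10.13) (-6.10,3.91) (-6.52,-1.27)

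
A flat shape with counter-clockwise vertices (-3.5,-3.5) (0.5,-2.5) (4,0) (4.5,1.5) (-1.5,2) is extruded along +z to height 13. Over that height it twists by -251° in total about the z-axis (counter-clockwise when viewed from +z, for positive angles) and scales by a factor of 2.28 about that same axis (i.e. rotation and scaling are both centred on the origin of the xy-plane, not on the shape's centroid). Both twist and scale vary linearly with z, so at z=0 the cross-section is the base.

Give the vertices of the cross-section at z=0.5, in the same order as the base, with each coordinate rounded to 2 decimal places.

t = z/height = 0.5/13 = 0.0384615
s = 1 + (scale-1)·z/height = 1 + (2.28-1)·0.5/13 = 1.049231
θ = twist·z/height = -251°·0.5/13 = -9.6538° = -0.168491 rad
cos θ = 0.985839, sin θ = -0.167695 (intermediates below are computed at full precision and shown rounded to 5 d.p.)
v1: (-3.5,-3.5) → rotate → (-4.03737,-2.86350) → ×s → (-4.23613,-3.00447) → (-4.24,-3.00)
v2: (0.5,-2.5) → rotate → (0.07368,-2.54844) → ×s → (0.07731,-2.67391) → (0.08,-2.67)
v3: (4,0) → rotate → (3.94336,-0.67078) → ×s → (4.13749,-0.70380) → (4.14,-0.70)
v4: (4.5,1.5) → rotate → (4.68782,0.72413) → ×s → (4.91860,0.75978) → (4.92,0.76)
v5: (-1.5,2) → rotate → (-1.14337,2.22322) → ×s → (-1.19966,2.33267) → (-1.20,2.33)

Cross-section at z=0.5: (-4.24,-3.00) (0.08,-2.67) (4.14,-0.70) (4.92,0.76) (-1.20,2.33)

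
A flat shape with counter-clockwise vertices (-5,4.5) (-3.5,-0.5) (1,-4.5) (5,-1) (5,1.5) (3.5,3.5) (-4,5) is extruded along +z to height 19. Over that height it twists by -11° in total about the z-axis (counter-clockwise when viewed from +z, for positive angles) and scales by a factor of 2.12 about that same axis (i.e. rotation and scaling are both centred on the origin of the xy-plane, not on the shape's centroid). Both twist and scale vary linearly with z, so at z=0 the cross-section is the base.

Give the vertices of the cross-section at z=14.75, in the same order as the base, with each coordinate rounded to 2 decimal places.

t = z/height = 14.75/19 = 0.776316
s = 1 + (scale-1)·z/height = 1 + (2.12-1)·14.75/19 = 1.869474
θ = twist·z/height = -11°·14.75/19 = -8.5395° = -0.149042 rad
cos θ = 0.988914, sin θ = -0.148491 (intermediates below are computed at full precision and shown rounded to 5 d.p.)
v1: (-5,4.5) → rotate → (-4.27636,5.19257) → ×s → (-7.99454,9.70737) → (-7.99,9.71)
v2: (-3.5,-0.5) → rotate → (-3.53544,0.02526) → ×s → (-6.60942,0.04722) → (-6.61,0.05)
v3: (1,-4.5) → rotate → (0.32071,-4.59860) → ×s → (0.59955,-8.59697) → (0.60,-8.60)
v4: (5,-1) → rotate → (4.79608,-1.73137) → ×s → (8.96614,-3.23675) → (8.97,-3.24)
v5: (5,1.5) → rotate → (5.16731,0.74092) → ×s → (9.66014,1.38512) → (9.66,1.39)
v6: (3.5,3.5) → rotate → (3.98092,2.94148) → ×s → (7.44222,5.49902) → (7.44,5.50)
v7: (-4,5) → rotate → (-3.21320,5.53853) → ×s → (-6.00700,10.35414) → (-6.01,10.35)

Cross-section at z=14.75: (-7.99,9.71) (-6.61,0.05) (0.60,-8.60) (8.97,-3.24) (9.66,1.39) (7.44,5.50) (-6.01,10.35)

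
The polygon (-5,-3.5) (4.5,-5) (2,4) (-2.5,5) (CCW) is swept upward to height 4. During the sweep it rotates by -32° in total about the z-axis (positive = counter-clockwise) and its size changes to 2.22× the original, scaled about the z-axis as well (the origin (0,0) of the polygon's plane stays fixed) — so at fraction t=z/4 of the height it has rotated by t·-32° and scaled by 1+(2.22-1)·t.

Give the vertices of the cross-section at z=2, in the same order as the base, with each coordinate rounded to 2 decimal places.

Cross-section at z=2: (-9.29,-3.20) (4.75,-9.74) (4.87,5.30) (-1.65,8.85)

t = z/height = 2/4 = 0.5
s = 1 + (scale-1)·z/height = 1 + (2.22-1)·2/4 = 1.610000
θ = twist·z/height = -32°·2/4 = -16.0000° = -0.279253 rad
cos θ = 0.961262, sin θ = -0.275637 (intermediates below are computed at full precision and shown rounded to 5 d.p.)
v1: (-5,-3.5) → rotate → (-5.77104,-1.98623) → ×s → (-9.29137,-3.19783) → (-9.29,-3.20)
v2: (4.5,-5) → rotate → (2.94749,-6.04668) → ×s → (4.74546,-9.73515) → (4.75,-9.74)
v3: (2,4) → rotate → (3.02507,3.29377) → ×s → (4.87037,5.30297) → (4.87,5.30)
v4: (-2.5,5) → rotate → (-1.02497,5.49540) → ×s → (-1.65020,8.84760) → (-1.65,8.85)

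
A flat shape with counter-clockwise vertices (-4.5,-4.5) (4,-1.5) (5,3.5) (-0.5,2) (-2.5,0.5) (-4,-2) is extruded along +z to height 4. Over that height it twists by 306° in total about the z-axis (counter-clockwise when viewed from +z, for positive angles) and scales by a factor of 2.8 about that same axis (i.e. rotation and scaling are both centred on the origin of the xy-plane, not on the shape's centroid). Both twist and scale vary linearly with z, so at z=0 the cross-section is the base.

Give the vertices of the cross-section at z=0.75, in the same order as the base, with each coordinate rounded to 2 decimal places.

t = z/height = 0.75/4 = 0.1875
s = 1 + (scale-1)·z/height = 1 + (2.8-1)·0.75/4 = 1.337500
θ = twist·z/height = 306°·0.75/4 = 57.3750° = 1.001383 rad
cos θ = 0.539138, sin θ = 0.842217 (intermediates below are computed at full precision and shown rounded to 5 d.p.)
v1: (-4.5,-4.5) → rotate → (1.36386,-6.21610) → ×s → (1.82416,-8.31403) → (1.82,-8.31)
v2: (4,-1.5) → rotate → (3.41988,2.56016) → ×s → (4.57409,3.42422) → (4.57,3.42)
v3: (5,3.5) → rotate → (-0.25207,6.09807) → ×s → (-0.33714,8.15617) → (-0.34,8.16)
v4: (-0.5,2) → rotate → (-1.95400,0.65717) → ×s → (-2.61348,0.87896) → (-2.61,0.88)
v5: (-2.5,0.5) → rotate → (-1.76895,-1.83597) → ×s → (-2.36598,-2.45562) → (-2.37,-2.46)
v6: (-4,-2) → rotate → (-0.47212,-4.44715) → ×s → (-0.63146,-5.94806) → (-0.63,-5.95)

Cross-section at z=0.75: (1.82,-8.31) (4.57,3.42) (-0.34,8.16) (-2.61,0.88) (-2.37,-2.46) (-0.63,-5.95)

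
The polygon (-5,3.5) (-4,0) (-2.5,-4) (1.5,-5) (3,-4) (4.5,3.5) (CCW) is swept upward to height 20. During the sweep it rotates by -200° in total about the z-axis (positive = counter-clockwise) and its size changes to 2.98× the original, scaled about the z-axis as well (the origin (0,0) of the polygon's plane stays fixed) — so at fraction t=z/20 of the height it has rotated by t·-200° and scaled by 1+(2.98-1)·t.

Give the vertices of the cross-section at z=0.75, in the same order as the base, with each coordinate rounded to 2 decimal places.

Cross-section at z=0.75: (-4.83,4.43) (-4.26,0.56) (-3.22,-3.91) (0.90,-5.54) (2.63,-4.68) (5.28,3.10)

t = z/height = 0.75/20 = 0.0375
s = 1 + (scale-1)·z/height = 1 + (2.98-1)·0.75/20 = 1.074250
θ = twist·z/height = -200°·0.75/20 = -7.5000° = -0.130900 rad
cos θ = 0.991445, sin θ = -0.130526 (intermediates below are computed at full precision and shown rounded to 5 d.p.)
v1: (-5,3.5) → rotate → (-4.50038,4.12269) → ×s → (-4.83454,4.42880) → (-4.83,4.43)
v2: (-4,0) → rotate → (-3.96578,0.52210) → ×s → (-4.26024,0.56087) → (-4.26,0.56)
v3: (-2.5,-4) → rotate → (-3.00072,-3.63946) → ×s → (-3.22352,-3.90969) → (-3.22,-3.91)
v4: (1.5,-5) → rotate → (0.83454,-5.15301) → ×s → (0.89650,-5.53562) → (0.90,-5.54)
v5: (3,-4) → rotate → (2.45223,-4.35736) → ×s → (2.63431,-4.68089) → (2.63,-4.68)
v6: (4.5,3.5) → rotate → (4.91834,2.88269) → ×s → (5.28353,3.09673) → (5.28,3.10)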